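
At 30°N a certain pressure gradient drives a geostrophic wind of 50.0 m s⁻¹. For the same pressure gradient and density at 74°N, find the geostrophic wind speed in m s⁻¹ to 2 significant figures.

26 m s⁻¹

With the same pressure gradient and density, V_g ∝ 1/f ∝ 1/sin φ.
V₂ = V₁ · sin φ₁ / sin φ₂ = 50.0 × sin 30° / sin 74°
V₂ = 50.0 × 0.5000/0.9613 = 26 m s⁻¹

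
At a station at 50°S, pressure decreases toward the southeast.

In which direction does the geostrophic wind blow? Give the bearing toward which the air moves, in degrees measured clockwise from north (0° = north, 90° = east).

045°

The pressure-gradient force points toward the southeast (bearing 135°).
Geostrophic balance: in the Southern Hemisphere the Coriolis force deflects motion to the left, so the geostrophic wind blows 90° to the left of the pressure-gradient force (low pressure on the right).
Rotating 135° by 90° counterclockwise gives 045° — the wind blows toward the northeast.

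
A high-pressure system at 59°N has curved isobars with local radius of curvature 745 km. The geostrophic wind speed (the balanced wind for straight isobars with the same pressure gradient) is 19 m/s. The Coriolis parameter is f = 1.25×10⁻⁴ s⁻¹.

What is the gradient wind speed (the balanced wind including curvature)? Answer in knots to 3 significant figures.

Around a high, pressure-gradient force acts outward with centrifugal, so Coriolis balances both:
fV = (1/ρ)|∂P/∂n| + V²/R  →  V² − fR·V + fR·V_g = 0
With fR = 1.25×10⁻⁴ × 745×10³ m = 93.1 m/s:
V = [fR − √((fR)² − 4 fR V_g)]/2 = [93.1 − √(93.1² − 4×93.1×19)]/2 = 26.6 m/s
Supergeostrophic (V > V_g = 19 m/s), as expected around a high.
Converting: 26.6 m/s × 1.944 = 51.7 knots

51.7 knots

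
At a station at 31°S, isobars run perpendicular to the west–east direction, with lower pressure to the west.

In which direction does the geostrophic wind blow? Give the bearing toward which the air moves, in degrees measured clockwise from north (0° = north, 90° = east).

180°

The pressure-gradient force points toward the west (bearing 270°).
Geostrophic balance: in the Southern Hemisphere the Coriolis force deflects motion to the left, so the geostrophic wind blows 90° to the left of the pressure-gradient force (low pressure on the right).
Rotating 270° by 90° counterclockwise gives 180° — the wind blows toward the south.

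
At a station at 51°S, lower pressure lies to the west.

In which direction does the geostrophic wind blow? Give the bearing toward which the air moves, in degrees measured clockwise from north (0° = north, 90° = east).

The pressure-gradient force points toward the west (bearing 270°).
Geostrophic balance: in the Southern Hemisphere the Coriolis force deflects motion to the left, so the geostrophic wind blows 90° to the left of the pressure-gradient force (low pressure on the right).
Rotating 270° by 90° counterclockwise gives 180° — the wind blows toward the south.

180°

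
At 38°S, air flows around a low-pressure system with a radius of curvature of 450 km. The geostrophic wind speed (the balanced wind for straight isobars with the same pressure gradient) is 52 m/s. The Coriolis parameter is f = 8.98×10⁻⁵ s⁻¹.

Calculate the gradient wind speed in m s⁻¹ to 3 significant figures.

29.9 m s⁻¹

Around a low, centrifugal force acts outward with Coriolis, so pressure-gradient force balances both:
(1/ρ)|∂P/∂n| = fV + V²/R  →  V² + fR·V − fR·V_g = 0
With fR = 8.98×10⁻⁵ × 450×10³ m = 40.4 m/s:
V = [−fR + √((fR)² + 4 fR V_g)]/2 = [−40.4 + √(40.4² + 4×40.4×52)]/2 = 29.9 m/s
Subgeostrophic (V < V_g = 52 m/s), as expected around a low.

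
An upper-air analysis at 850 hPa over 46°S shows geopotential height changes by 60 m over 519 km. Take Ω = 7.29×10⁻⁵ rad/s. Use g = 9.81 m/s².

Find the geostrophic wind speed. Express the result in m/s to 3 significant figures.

Coriolis parameter at 46°S:
f = 2Ω sin φ = 2 × 7.29×10⁻⁵ × sin 46° = 1.05×10⁻⁴ s⁻¹
Height gradient: |∂Z/∂n| = 60 m / 519000 m = 1.16×10⁻⁴
On a pressure surface, geostrophic balance gives V_g = (g/f)|∂Z/∂n|:
V_g = 9.81 × 1.16×10⁻⁴ / 1.05×10⁻⁴ = 10.8 m/s

10.8 m/s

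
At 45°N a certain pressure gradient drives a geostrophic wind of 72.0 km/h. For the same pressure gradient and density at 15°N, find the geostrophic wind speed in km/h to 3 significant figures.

With the same pressure gradient and density, V_g ∝ 1/f ∝ 1/sin φ.
V₂ = V₁ · sin φ₁ / sin φ₂ = 72.0 × sin 45° / sin 15°
V₂ = 72.0 × 0.7071/0.2588 = 197 km/h

197 km/h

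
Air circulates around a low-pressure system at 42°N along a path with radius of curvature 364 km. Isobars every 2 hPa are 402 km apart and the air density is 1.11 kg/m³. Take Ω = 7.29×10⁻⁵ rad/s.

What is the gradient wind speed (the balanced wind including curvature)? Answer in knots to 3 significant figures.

Coriolis parameter at 42°N:
f = 2Ω sin φ = 2 × 7.29×10⁻⁵ × sin 42° = 9.76×10⁻⁵ s⁻¹
Pressure gradient: |∂P/∂n| = 200 Pa / 402000 m = 4.98×10⁻⁴ Pa/m
Geostrophic speed: V_g = |∂P/∂n|/(fρ) = 4.98×10⁻⁴/(9.76×10⁻⁵ × 1.11) = 4.59 m/s
Around a low, centrifugal force acts outward with Coriolis, so pressure-gradient force balances both:
(1/ρ)|∂P/∂n| = fV + V²/R  →  V² + fR·V − fR·V_g = 0
With fR = 9.76×10⁻⁵ × 364×10³ m = 35.5 m/s:
V = [−fR + √((fR)² + 4 fR V_g)]/2 = [−35.5 + √(35.5² + 4×35.5×4.59)]/2 = 4.12 m/s
Subgeostrophic (V < V_g = 4.59 m/s), as expected around a low.
Converting: 4.12 m/s × 1.944 = 8.00 knots

8.00 knots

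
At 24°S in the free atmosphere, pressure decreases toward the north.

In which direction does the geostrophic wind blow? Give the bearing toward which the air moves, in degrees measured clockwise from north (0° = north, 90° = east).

270°

The pressure-gradient force points toward the north (bearing 000°).
Geostrophic balance: in the Southern Hemisphere the Coriolis force deflects motion to the left, so the geostrophic wind blows 90° to the left of the pressure-gradient force (low pressure on the right).
Rotating 000° by 90° counterclockwise gives 270° — the wind blows toward the west.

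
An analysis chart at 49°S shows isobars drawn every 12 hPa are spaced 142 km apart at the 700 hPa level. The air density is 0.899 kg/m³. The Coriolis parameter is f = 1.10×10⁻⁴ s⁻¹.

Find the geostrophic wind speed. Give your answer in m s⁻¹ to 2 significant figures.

85 m s⁻¹

Pressure gradient: |∂P/∂n| = 1200 Pa / 142000 m = 8.45×10⁻³ Pa/m
Geostrophic balance (pressure-gradient force = Coriolis force):
V_g = (1/(fρ)) |∂P/∂n| = 8.45×10⁻³ / (1.10×10⁻⁴ × 0.899) = 85.5 m/s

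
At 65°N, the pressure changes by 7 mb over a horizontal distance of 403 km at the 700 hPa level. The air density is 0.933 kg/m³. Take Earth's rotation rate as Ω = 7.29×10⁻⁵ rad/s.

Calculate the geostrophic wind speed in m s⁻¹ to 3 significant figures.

14.1 m s⁻¹

Coriolis parameter at 65°N:
f = 2Ω sin φ = 2 × 7.29×10⁻⁵ × sin 65° = 1.32×10⁻⁴ s⁻¹
Pressure gradient: |∂P/∂n| = 700 Pa / 403000 m = 1.74×10⁻³ Pa/m
Geostrophic balance (pressure-gradient force = Coriolis force):
V_g = (1/(fρ)) |∂P/∂n| = 1.74×10⁻³ / (1.32×10⁻⁴ × 0.933) = 14.1 m/s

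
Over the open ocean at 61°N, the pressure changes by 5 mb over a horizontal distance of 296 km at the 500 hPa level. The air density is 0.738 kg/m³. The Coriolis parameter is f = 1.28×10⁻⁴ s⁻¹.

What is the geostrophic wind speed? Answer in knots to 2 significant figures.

Pressure gradient: |∂P/∂n| = 500 Pa / 296000 m = 1.69×10⁻³ Pa/m
Geostrophic balance (pressure-gradient force = Coriolis force):
V_g = (1/(fρ)) |∂P/∂n| = 1.69×10⁻³ / (1.28×10⁻⁴ × 0.738) = 17.9 m/s
Converting: 17.9 m/s × 1.944 = 35 knots

35 knots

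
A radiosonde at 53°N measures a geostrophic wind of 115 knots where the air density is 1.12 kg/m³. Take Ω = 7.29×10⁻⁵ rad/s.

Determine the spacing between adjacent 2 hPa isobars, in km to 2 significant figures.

26 km

Coriolis parameter at 53°N:
f = 2Ω sin φ = 2 × 7.29×10⁻⁵ × sin 53° = 1.16×10⁻⁴ s⁻¹
Wind speed in SI: 115 knots = 59.2 m/s
Geostrophic balance rearranged: |∂P/∂n| = f ρ V_g
|∂P/∂n| = 1.16×10⁻⁴ × 1.12 × 59.2 = 7.72×10⁻³ Pa/m
Isobar spacing: Δn = ΔP/|∂P/∂n| = 200 Pa / 7.72×10⁻³ Pa/m = 25922 m ≈ 26 km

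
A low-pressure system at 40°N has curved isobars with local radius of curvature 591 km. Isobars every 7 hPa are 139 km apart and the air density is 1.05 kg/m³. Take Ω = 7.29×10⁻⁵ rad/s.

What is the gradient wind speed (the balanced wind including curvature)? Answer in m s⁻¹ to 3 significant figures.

32.3 m s⁻¹

Coriolis parameter at 40°N:
f = 2Ω sin φ = 2 × 7.29×10⁻⁵ × sin 40° = 9.37×10⁻⁵ s⁻¹
Pressure gradient: |∂P/∂n| = 700 Pa / 139000 m = 5.04×10⁻³ Pa/m
Geostrophic speed: V_g = |∂P/∂n|/(fρ) = 5.04×10⁻³/(9.37×10⁻⁵ × 1.05) = 51.2 m/s
Around a low, centrifugal force acts outward with Coriolis, so pressure-gradient force balances both:
(1/ρ)|∂P/∂n| = fV + V²/R  →  V² + fR·V − fR·V_g = 0
With fR = 9.37×10⁻⁵ × 591×10³ m = 55.4 m/s:
V = [−fR + √((fR)² + 4 fR V_g)]/2 = [−55.4 + √(55.4² + 4×55.4×51.2)]/2 = 32.3 m/s
Subgeostrophic (V < V_g = 51.2 m/s), as expected around a low.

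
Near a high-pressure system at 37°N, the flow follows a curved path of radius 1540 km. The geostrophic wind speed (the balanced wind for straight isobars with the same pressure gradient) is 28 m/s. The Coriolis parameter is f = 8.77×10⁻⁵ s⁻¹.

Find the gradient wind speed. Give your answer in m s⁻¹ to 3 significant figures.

Around a high, pressure-gradient force acts outward with centrifugal, so Coriolis balances both:
fV = (1/ρ)|∂P/∂n| + V²/R  →  V² − fR·V + fR·V_g = 0
With fR = 8.77×10⁻⁵ × 1540×10³ m = 135 m/s:
V = [fR − √((fR)² − 4 fR V_g)]/2 = [135 − √(135² − 4×135×28)]/2 = 39.6 m/s
Supergeostrophic (V > V_g = 28 m/s), as expected around a high.

39.6 m s⁻¹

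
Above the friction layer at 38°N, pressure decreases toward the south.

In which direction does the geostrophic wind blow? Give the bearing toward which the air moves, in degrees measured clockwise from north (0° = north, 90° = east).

The pressure-gradient force points toward the south (bearing 180°).
Geostrophic balance: in the Northern Hemisphere the Coriolis force deflects motion to the right, so the geostrophic wind blows 90° to the right of the pressure-gradient force (low pressure on the left).
Rotating 180° by 90° clockwise gives 270° — the wind blows toward the west.

270°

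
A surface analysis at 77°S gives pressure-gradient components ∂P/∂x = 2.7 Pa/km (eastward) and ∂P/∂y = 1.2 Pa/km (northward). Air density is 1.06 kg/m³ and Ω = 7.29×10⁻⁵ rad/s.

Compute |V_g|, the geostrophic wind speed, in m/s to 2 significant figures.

Coriolis parameter at 77°S:
f = 2Ω sin φ = 2 × 7.29×10⁻⁵ × sin 77° = 1.42×10⁻⁴ s⁻¹
In the Southern Hemisphere f is negative: f = −1.42×10⁻⁴ s⁻¹.
Component geostrophic relations (x east, y north):
u_g = −(1/(fρ)) ∂P/∂y,  v_g = (1/(fρ)) ∂P/∂x
u_g = −(1.2×10⁻³)/(−1.42×10⁻⁴ × 1.06) = 7.97 m/s;  v_g = (2.7×10⁻³)/(−1.42×10⁻⁴ × 1.06) = −17.9 m/s
|V_g| = √(u_g² + v_g²) = 19.6 m/s

20 m/s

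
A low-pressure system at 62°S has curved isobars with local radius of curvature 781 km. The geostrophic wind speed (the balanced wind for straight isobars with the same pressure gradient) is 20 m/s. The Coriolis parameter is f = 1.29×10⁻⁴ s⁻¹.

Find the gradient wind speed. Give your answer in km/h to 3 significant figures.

61.6 km/h

Around a low, centrifugal force acts outward with Coriolis, so pressure-gradient force balances both:
(1/ρ)|∂P/∂n| = fV + V²/R  →  V² + fR·V − fR·V_g = 0
With fR = 1.29×10⁻⁴ × 781×10³ m = 101 m/s:
V = [−fR + √((fR)² + 4 fR V_g)]/2 = [−101 + √(101² + 4×101×20)]/2 = 17.1 m/s
Subgeostrophic (V < V_g = 20 m/s), as expected around a low.
Converting: 17.1 m/s × 3.6 = 61.6 km/h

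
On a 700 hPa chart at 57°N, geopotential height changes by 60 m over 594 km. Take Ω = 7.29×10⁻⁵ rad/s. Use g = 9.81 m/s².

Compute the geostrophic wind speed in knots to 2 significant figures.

16 knots

Coriolis parameter at 57°N:
f = 2Ω sin φ = 2 × 7.29×10⁻⁵ × sin 57° = 1.22×10⁻⁴ s⁻¹
Height gradient: |∂Z/∂n| = 60 m / 594000 m = 1.01×10⁻⁴
On a pressure surface, geostrophic balance gives V_g = (g/f)|∂Z/∂n|:
V_g = 9.81 × 1.01×10⁻⁴ / 1.22×10⁻⁴ = 8.10 m/s
Converting: 8.10 m/s × 1.944 = 16 knots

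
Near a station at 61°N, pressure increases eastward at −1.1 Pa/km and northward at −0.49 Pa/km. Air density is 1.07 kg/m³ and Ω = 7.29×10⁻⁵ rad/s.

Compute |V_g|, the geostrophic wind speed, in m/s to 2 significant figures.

Coriolis parameter at 61°N:
f = 2Ω sin φ = 2 × 7.29×10⁻⁵ × sin 61° = 1.28×10⁻⁴ s⁻¹
Component geostrophic relations (x east, y north):
u_g = −(1/(fρ)) ∂P/∂y,  v_g = (1/(fρ)) ∂P/∂x
u_g = −(−0.49×10⁻³)/(1.28×10⁻⁴ × 1.07) = 3.59 m/s;  v_g = (−1.1×10⁻³)/(1.28×10⁻⁴ × 1.07) = −8.06 m/s
|V_g| = √(u_g² + v_g²) = 8.83 m/s

8.8 m/s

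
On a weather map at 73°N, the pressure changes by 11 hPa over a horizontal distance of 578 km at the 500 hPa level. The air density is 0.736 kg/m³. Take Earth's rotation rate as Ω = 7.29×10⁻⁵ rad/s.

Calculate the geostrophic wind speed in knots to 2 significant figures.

36 knots

Coriolis parameter at 73°N:
f = 2Ω sin φ = 2 × 7.29×10⁻⁵ × sin 73° = 1.39×10⁻⁴ s⁻¹
Pressure gradient: |∂P/∂n| = 1100 Pa / 578000 m = 1.90×10⁻³ Pa/m
Geostrophic balance (pressure-gradient force = Coriolis force):
V_g = (1/(fρ)) |∂P/∂n| = 1.90×10⁻³ / (1.39×10⁻⁴ × 0.736) = 18.5 m/s
Converting: 18.5 m/s × 1.944 = 36 knots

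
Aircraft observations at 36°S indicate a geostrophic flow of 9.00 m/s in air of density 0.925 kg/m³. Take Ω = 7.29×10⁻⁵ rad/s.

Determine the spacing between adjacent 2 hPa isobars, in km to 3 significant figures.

Coriolis parameter at 36°S:
f = 2Ω sin φ = 2 × 7.29×10⁻⁵ × sin 36° = 8.57×10⁻⁵ s⁻¹
Geostrophic balance rearranged: |∂P/∂n| = f ρ V_g
|∂P/∂n| = 8.57×10⁻⁵ × 0.925 × 9.00 = 7.13×10⁻⁴ Pa/m
Isobar spacing: Δn = ΔP/|∂P/∂n| = 200 Pa / 7.13×10⁻⁴ Pa/m = 280330 m ≈ 280 km

280 km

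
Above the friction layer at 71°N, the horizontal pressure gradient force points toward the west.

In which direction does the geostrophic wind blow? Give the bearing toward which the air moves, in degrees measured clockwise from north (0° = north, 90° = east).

000°

The pressure-gradient force points toward the west (bearing 270°).
Geostrophic balance: in the Northern Hemisphere the Coriolis force deflects motion to the right, so the geostrophic wind blows 90° to the right of the pressure-gradient force (low pressure on the left).
Rotating 270° by 90° clockwise gives 000° — the wind blows toward the north.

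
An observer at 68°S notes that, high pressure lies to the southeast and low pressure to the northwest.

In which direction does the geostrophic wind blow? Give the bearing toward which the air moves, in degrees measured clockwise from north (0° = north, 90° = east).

225°

The pressure-gradient force points toward the northwest (bearing 315°).
Geostrophic balance: in the Southern Hemisphere the Coriolis force deflects motion to the left, so the geostrophic wind blows 90° to the left of the pressure-gradient force (low pressure on the right).
Rotating 315° by 90° counterclockwise gives 225° — the wind blows toward the southwest.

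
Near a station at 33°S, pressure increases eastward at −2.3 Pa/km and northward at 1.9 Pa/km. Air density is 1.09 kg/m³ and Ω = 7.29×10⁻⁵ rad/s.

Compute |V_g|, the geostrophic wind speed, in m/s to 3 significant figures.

Coriolis parameter at 33°S:
f = 2Ω sin φ = 2 × 7.29×10⁻⁵ × sin 33° = 7.94×10⁻⁵ s⁻¹
In the Southern Hemisphere f is negative: f = −7.94×10⁻⁵ s⁻¹.
Component geostrophic relations (x east, y north):
u_g = −(1/(fρ)) ∂P/∂y,  v_g = (1/(fρ)) ∂P/∂x
u_g = −(1.9×10⁻³)/(−7.94×10⁻⁵ × 1.09) = 22.0 m/s;  v_g = (−2.3×10⁻³)/(−7.94×10⁻⁵ × 1.09) = 26.6 m/s
|V_g| = √(u_g² + v_g²) = 34.5 m/s

34.5 m/s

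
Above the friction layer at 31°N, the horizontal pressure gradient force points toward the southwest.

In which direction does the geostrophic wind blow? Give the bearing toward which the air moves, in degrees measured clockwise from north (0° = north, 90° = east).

The pressure-gradient force points toward the southwest (bearing 225°).
Geostrophic balance: in the Northern Hemisphere the Coriolis force deflects motion to the right, so the geostrophic wind blows 90° to the right of the pressure-gradient force (low pressure on the left).
Rotating 225° by 90° clockwise gives 315° — the wind blows toward the northwest.

315°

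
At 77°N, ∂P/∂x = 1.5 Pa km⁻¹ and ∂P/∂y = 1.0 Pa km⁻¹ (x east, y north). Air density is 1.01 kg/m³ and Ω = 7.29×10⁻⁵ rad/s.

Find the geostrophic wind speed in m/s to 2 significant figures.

Coriolis parameter at 77°N:
f = 2Ω sin φ = 2 × 7.29×10⁻⁵ × sin 77° = 1.42×10⁻⁴ s⁻¹
Component geostrophic relations (x east, y north):
u_g = −(1/(fρ)) ∂P/∂y,  v_g = (1/(fρ)) ∂P/∂x
u_g = −(1.0×10⁻³)/(1.42×10⁻⁴ × 1.01) = −6.97 m/s;  v_g = (1.5×10⁻³)/(1.42×10⁻⁴ × 1.01) = 10.5 m/s
|V_g| = √(u_g² + v_g²) = 12.6 m/s

13 m/s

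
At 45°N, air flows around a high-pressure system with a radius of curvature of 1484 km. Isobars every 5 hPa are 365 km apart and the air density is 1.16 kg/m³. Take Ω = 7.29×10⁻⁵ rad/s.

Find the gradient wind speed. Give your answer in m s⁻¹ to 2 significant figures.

Coriolis parameter at 45°N:
f = 2Ω sin φ = 2 × 7.29×10⁻⁵ × sin 45° = 1.03×10⁻⁴ s⁻¹
Pressure gradient: |∂P/∂n| = 500 Pa / 365000 m = 1.37×10⁻³ Pa/m
Geostrophic speed: V_g = |∂P/∂n|/(fρ) = 1.37×10⁻³/(1.03×10⁻⁴ × 1.16) = 11.5 m/s
Around a high, pressure-gradient force acts outward with centrifugal, so Coriolis balances both:
fV = (1/ρ)|∂P/∂n| + V²/R  →  V² − fR·V + fR·V_g = 0
With fR = 1.03×10⁻⁴ × 1484×10³ m = 153 m/s:
V = [fR − √((fR)² − 4 fR V_g)]/2 = [153 − √(153² − 4×153×11.5)]/2 = 12.5 m/s
Supergeostrophic (V > V_g = 11.5 m/s), as expected around a high.

12 m s⁻¹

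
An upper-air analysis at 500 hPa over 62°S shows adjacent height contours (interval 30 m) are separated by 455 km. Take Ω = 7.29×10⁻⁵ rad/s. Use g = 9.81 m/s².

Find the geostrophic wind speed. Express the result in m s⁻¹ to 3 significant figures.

Coriolis parameter at 62°S:
f = 2Ω sin φ = 2 × 7.29×10⁻⁵ × sin 62° = 1.29×10⁻⁴ s⁻¹
Height gradient: |∂Z/∂n| = 30 m / 455000 m = 6.59×10⁻⁵
On a pressure surface, geostrophic balance gives V_g = (g/f)|∂Z/∂n|:
V_g = 9.81 × 6.59×10⁻⁵ / 1.29×10⁻⁴ = 5.02 m/s

5.02 m s⁻¹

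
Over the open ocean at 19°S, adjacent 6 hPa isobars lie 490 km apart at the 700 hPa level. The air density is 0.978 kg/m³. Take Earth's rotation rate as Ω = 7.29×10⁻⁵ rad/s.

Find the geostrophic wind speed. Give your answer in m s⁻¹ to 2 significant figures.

26 m s⁻¹

Coriolis parameter at 19°S:
f = 2Ω sin φ = 2 × 7.29×10⁻⁵ × sin 19° = 4.75×10⁻⁵ s⁻¹
Pressure gradient: |∂P/∂n| = 600 Pa / 490000 m = 1.22×10⁻³ Pa/m
Geostrophic balance (pressure-gradient force = Coriolis force):
V_g = (1/(fρ)) |∂P/∂n| = 1.22×10⁻³ / (4.75×10⁻⁵ × 0.978) = 26.4 m/s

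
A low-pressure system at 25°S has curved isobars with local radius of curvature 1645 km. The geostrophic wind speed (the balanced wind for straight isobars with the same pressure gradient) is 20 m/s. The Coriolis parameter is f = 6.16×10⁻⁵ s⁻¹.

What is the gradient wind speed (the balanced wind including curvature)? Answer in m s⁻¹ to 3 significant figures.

Around a low, centrifugal force acts outward with Coriolis, so pressure-gradient force balances both:
(1/ρ)|∂P/∂n| = fV + V²/R  →  V² + fR·V − fR·V_g = 0
With fR = 6.16×10⁻⁵ × 1645×10³ m = 101 m/s:
V = [−fR + √((fR)² + 4 fR V_g)]/2 = [−101 + √(101² + 4×101×20)]/2 = 17.1 m/s
Subgeostrophic (V < V_g = 20 m/s), as expected around a low.

17.1 m s⁻¹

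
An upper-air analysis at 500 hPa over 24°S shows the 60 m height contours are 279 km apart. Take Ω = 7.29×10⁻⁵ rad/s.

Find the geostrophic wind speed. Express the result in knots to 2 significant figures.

69 knots

Coriolis parameter at 24°S:
f = 2Ω sin φ = 2 × 7.29×10⁻⁵ × sin 24° = 5.93×10⁻⁵ s⁻¹
Height gradient: |∂Z/∂n| = 60 m / 279000 m = 2.15×10⁻⁴
On a pressure surface, geostrophic balance gives V_g = (g/f)|∂Z/∂n|:
V_g = 9.81 × 2.15×10⁻⁴ / 5.93×10⁻⁵ = 35.6 m/s
Converting: 35.6 m/s × 1.944 = 69 knots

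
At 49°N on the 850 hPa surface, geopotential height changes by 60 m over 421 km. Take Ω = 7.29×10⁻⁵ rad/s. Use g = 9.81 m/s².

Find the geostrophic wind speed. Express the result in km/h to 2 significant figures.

Coriolis parameter at 49°N:
f = 2Ω sin φ = 2 × 7.29×10⁻⁵ × sin 49° = 1.10×10⁻⁴ s⁻¹
Height gradient: |∂Z/∂n| = 60 m / 421000 m = 1.43×10⁻⁴
On a pressure surface, geostrophic balance gives V_g = (g/f)|∂Z/∂n|:
V_g = 9.81 × 1.43×10⁻⁴ / 1.10×10⁻⁴ = 12.7 m/s
Converting: 12.7 m/s × 3.6 = 46 km/h

46 km/h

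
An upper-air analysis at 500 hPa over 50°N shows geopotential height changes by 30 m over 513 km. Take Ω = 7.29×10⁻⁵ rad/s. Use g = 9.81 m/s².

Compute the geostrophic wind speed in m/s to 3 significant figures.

Coriolis parameter at 50°N:
f = 2Ω sin φ = 2 × 7.29×10⁻⁵ × sin 50° = 1.12×10⁻⁴ s⁻¹
Height gradient: |∂Z/∂n| = 30 m / 513000 m = 5.85×10⁻⁵
On a pressure surface, geostrophic balance gives V_g = (g/f)|∂Z/∂n|:
V_g = 9.81 × 5.85×10⁻⁵ / 1.12×10⁻⁴ = 5.14 m/s

5.14 m/s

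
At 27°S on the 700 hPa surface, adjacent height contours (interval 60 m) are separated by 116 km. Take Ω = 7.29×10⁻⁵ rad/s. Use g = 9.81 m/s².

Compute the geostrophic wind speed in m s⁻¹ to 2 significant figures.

77 m s⁻¹

Coriolis parameter at 27°S:
f = 2Ω sin φ = 2 × 7.29×10⁻⁵ × sin 27° = 6.62×10⁻⁵ s⁻¹
Height gradient: |∂Z/∂n| = 60 m / 116000 m = 5.17×10⁻⁴
On a pressure surface, geostrophic balance gives V_g = (g/f)|∂Z/∂n|:
V_g = 9.81 × 5.17×10⁻⁴ / 6.62×10⁻⁵ = 76.7 m/s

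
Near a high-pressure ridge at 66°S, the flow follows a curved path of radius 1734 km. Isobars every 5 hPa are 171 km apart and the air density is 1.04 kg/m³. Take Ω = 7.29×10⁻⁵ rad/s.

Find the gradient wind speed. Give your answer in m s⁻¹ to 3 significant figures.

23.5 m s⁻¹

Coriolis parameter at 66°S:
f = 2Ω sin φ = 2 × 7.29×10⁻⁵ × sin 66° = 1.33×10⁻⁴ s⁻¹
Pressure gradient: |∂P/∂n| = 500 Pa / 171000 m = 2.92×10⁻³ Pa/m
Geostrophic speed: V_g = |∂P/∂n|/(fρ) = 2.92×10⁻³/(1.33×10⁻⁴ × 1.04) = 21.1 m/s
Around a high, pressure-gradient force acts outward with centrifugal, so Coriolis balances both:
fV = (1/ρ)|∂P/∂n| + V²/R  →  V² − fR·V + fR·V_g = 0
With fR = 1.33×10⁻⁴ × 1734×10³ m = 231 m/s:
V = [fR − √((fR)² − 4 fR V_g)]/2 = [231 − √(231² − 4×231×21.1)]/2 = 23.5 m/s
Supergeostrophic (V > V_g = 21.1 m/s), as expected around a high.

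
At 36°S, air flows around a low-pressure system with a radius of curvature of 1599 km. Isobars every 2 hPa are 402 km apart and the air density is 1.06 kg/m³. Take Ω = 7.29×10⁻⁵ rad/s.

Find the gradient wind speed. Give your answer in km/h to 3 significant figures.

Coriolis parameter at 36°S:
f = 2Ω sin φ = 2 × 7.29×10⁻⁵ × sin 36° = 8.57×10⁻⁵ s⁻¹
Pressure gradient: |∂P/∂n| = 200 Pa / 402000 m = 4.98×10⁻⁴ Pa/m
Geostrophic speed: V_g = |∂P/∂n|/(fρ) = 4.98×10⁻⁴/(8.57×10⁻⁵ × 1.06) = 5.48 m/s
Around a low, centrifugal force acts outward with Coriolis, so pressure-gradient force balances both:
(1/ρ)|∂P/∂n| = fV + V²/R  →  V² + fR·V − fR·V_g = 0
With fR = 8.57×10⁻⁵ × 1599×10³ m = 137 m/s:
V = [−fR + √((fR)² + 4 fR V_g)]/2 = [−137 + √(137² + 4×137×5.48)]/2 = 5.27 m/s
Subgeostrophic (V < V_g = 5.48 m/s), as expected around a low.
Converting: 5.27 m/s × 3.6 = 19.0 km/h

19.0 km/h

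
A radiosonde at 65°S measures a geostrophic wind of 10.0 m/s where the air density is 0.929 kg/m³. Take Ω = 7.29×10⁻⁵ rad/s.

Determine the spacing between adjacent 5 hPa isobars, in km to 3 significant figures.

407 km

Coriolis parameter at 65°S:
f = 2Ω sin φ = 2 × 7.29×10⁻⁵ × sin 65° = 1.32×10⁻⁴ s⁻¹
Geostrophic balance rearranged: |∂P/∂n| = f ρ V_g
|∂P/∂n| = 1.32×10⁻⁴ × 0.929 × 10.0 = 1.23×10⁻³ Pa/m
Isobar spacing: Δn = ΔP/|∂P/∂n| = 500 Pa / 1.23×10⁻³ Pa/m = 407306 m ≈ 407 km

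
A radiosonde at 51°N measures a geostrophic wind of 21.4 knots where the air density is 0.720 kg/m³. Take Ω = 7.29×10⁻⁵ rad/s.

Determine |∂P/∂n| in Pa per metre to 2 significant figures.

Coriolis parameter at 51°N:
f = 2Ω sin φ = 2 × 7.29×10⁻⁵ × sin 51° = 1.13×10⁻⁴ s⁻¹
Wind speed in SI: 21.4 knots = 11.0 m/s
Geostrophic balance rearranged: |∂P/∂n| = f ρ V_g
|∂P/∂n| = 1.13×10⁻⁴ × 0.720 × 11.0 = 8.98×10⁻⁴ Pa/m

9.0×10⁻⁴ Pa/m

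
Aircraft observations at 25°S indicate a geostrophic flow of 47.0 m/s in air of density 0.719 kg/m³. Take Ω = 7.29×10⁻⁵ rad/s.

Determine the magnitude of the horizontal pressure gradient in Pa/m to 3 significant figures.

2.08×10⁻³ Pa/m

Coriolis parameter at 25°S:
f = 2Ω sin φ = 2 × 7.29×10⁻⁵ × sin 25° = 6.16×10⁻⁵ s⁻¹
Geostrophic balance rearranged: |∂P/∂n| = f ρ V_g
|∂P/∂n| = 6.16×10⁻⁵ × 0.719 × 47.0 = 2.08×10⁻³ Pa/m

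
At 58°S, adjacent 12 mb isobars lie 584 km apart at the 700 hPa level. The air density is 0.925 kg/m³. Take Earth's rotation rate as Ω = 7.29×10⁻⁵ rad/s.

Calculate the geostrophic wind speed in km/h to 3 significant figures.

Coriolis parameter at 58°S:
f = 2Ω sin φ = 2 × 7.29×10⁻⁵ × sin 58° = 1.24×10⁻⁴ s⁻¹
Pressure gradient: |∂P/∂n| = 1200 Pa / 584000 m = 2.05×10⁻³ Pa/m
Geostrophic balance (pressure-gradient force = Coriolis force):
V_g = (1/(fρ)) |∂P/∂n| = 2.05×10⁻³ / (1.24×10⁻⁴ × 0.925) = 18.0 m/s
Converting: 18.0 m/s × 3.6 = 64.7 km/h

64.7 km/h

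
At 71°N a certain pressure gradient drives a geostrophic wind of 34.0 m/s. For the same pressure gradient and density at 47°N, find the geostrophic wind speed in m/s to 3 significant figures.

With the same pressure gradient and density, V_g ∝ 1/f ∝ 1/sin φ.
V₂ = V₁ · sin φ₁ / sin φ₂ = 34.0 × sin 71° / sin 47°
V₂ = 34.0 × 0.9455/0.7314 = 44.0 m/s

44.0 m/s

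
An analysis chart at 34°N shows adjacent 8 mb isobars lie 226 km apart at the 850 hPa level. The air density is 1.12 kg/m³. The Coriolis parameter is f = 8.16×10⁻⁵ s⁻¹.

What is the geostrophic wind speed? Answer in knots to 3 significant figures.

75.3 knots

Pressure gradient: |∂P/∂n| = 800 Pa / 226000 m = 3.54×10⁻³ Pa/m
Geostrophic balance (pressure-gradient force = Coriolis force):
V_g = (1/(fρ)) |∂P/∂n| = 3.54×10⁻³ / (8.16×10⁻⁵ × 1.12) = 38.7 m/s
Converting: 38.7 m/s × 1.944 = 75.3 knots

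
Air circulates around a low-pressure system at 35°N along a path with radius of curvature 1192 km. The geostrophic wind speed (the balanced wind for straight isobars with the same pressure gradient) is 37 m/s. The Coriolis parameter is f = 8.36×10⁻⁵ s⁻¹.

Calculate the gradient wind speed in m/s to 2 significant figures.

Around a low, centrifugal force acts outward with Coriolis, so pressure-gradient force balances both:
(1/ρ)|∂P/∂n| = fV + V²/R  →  V² + fR·V − fR·V_g = 0
With fR = 8.36×10⁻⁵ × 1192×10³ m = 99.7 m/s:
V = [−fR + √((fR)² + 4 fR V_g)]/2 = [−99.7 + √(99.7² + 4×99.7×37)]/2 = 28.7 m/s
Subgeostrophic (V < V_g = 37 m/s), as expected around a low.

29 m/s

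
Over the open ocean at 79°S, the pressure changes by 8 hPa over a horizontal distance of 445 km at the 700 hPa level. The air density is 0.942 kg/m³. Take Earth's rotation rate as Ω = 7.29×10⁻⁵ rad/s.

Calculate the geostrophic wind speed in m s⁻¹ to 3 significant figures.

13.3 m s⁻¹

Coriolis parameter at 79°S:
f = 2Ω sin φ = 2 × 7.29×10⁻⁵ × sin 79° = 1.43×10⁻⁴ s⁻¹
Pressure gradient: |∂P/∂n| = 800 Pa / 445000 m = 1.80×10⁻³ Pa/m
Geostrophic balance (pressure-gradient force = Coriolis force):
V_g = (1/(fρ)) |∂P/∂n| = 1.80×10⁻³ / (1.43×10⁻⁴ × 0.942) = 13.3 m/s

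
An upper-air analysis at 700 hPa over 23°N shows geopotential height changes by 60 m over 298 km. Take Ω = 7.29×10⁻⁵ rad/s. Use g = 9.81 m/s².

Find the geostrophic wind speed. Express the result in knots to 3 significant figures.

Coriolis parameter at 23°N:
f = 2Ω sin φ = 2 × 7.29×10⁻⁵ × sin 23° = 5.70×10⁻⁵ s⁻¹
Height gradient: |∂Z/∂n| = 60 m / 298000 m = 2.01×10⁻⁴
On a pressure surface, geostrophic balance gives V_g = (g/f)|∂Z/∂n|:
V_g = 9.81 × 2.01×10⁻⁴ / 5.70×10⁻⁵ = 34.7 m/s
Converting: 34.7 m/s × 1.944 = 67.4 knots

67.4 knots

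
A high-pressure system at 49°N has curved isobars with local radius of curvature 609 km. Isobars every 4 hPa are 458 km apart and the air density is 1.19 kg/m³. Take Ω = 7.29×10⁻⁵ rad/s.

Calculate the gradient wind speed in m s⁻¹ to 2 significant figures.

Coriolis parameter at 49°N:
f = 2Ω sin φ = 2 × 7.29×10⁻⁵ × sin 49° = 1.10×10⁻⁴ s⁻¹
Pressure gradient: |∂P/∂n| = 400 Pa / 458000 m = 8.73×10⁻⁴ Pa/m
Geostrophic speed: V_g = |∂P/∂n|/(fρ) = 8.73×10⁻⁴/(1.10×10⁻⁴ × 1.19) = 6.67 m/s
Around a high, pressure-gradient force acts outward with centrifugal, so Coriolis balances both:
fV = (1/ρ)|∂P/∂n| + V²/R  →  V² − fR·V + fR·V_g = 0
With fR = 1.10×10⁻⁴ × 609×10³ m = 67.0 m/s:
V = [fR − √((fR)² − 4 fR V_g)]/2 = [67.0 − √(67.0² − 4×67.0×6.67)]/2 = 7.51 m/s
Supergeostrophic (V > V_g = 6.67 m/s), as expected around a high.

7.5 m s⁻¹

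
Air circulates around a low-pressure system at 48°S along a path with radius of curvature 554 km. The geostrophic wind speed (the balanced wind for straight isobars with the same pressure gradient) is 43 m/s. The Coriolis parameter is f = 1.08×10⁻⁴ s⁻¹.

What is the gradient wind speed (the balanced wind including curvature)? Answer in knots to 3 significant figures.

Around a low, centrifugal force acts outward with Coriolis, so pressure-gradient force balances both:
(1/ρ)|∂P/∂n| = fV + V²/R  →  V² + fR·V − fR·V_g = 0
With fR = 1.08×10⁻⁴ × 554×10³ m = 59.8 m/s:
V = [−fR + √((fR)² + 4 fR V_g)]/2 = [−59.8 + √(59.8² + 4×59.8×43)]/2 = 29 m/s
Subgeostrophic (V < V_g = 43 m/s), as expected around a low.
Converting: 29 m/s × 1.944 = 56.3 knots

56.3 knots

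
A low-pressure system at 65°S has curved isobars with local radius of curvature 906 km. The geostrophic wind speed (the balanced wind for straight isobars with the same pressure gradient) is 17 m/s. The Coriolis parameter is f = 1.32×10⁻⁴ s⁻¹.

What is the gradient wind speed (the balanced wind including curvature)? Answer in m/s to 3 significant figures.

Around a low, centrifugal force acts outward with Coriolis, so pressure-gradient force balances both:
(1/ρ)|∂P/∂n| = fV + V²/R  →  V² + fR·V − fR·V_g = 0
With fR = 1.32×10⁻⁴ × 906×10³ m = 120 m/s:
V = [−fR + √((fR)² + 4 fR V_g)]/2 = [−120 + √(120² + 4×120×17)]/2 = 15.1 m/s
Subgeostrophic (V < V_g = 17 m/s), as expected around a low.

15.1 m/s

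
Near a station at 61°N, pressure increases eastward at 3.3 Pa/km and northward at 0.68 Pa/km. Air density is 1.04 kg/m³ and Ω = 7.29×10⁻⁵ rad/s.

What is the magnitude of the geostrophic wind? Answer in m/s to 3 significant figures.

Coriolis parameter at 61°N:
f = 2Ω sin φ = 2 × 7.29×10⁻⁵ × sin 61° = 1.28×10⁻⁴ s⁻¹
Component geostrophic relations (x east, y north):
u_g = −(1/(fρ)) ∂P/∂y,  v_g = (1/(fρ)) ∂P/∂x
u_g = −(0.68×10⁻³)/(1.28×10⁻⁴ × 1.04) = −5.13 m/s;  v_g = (3.3×10⁻³)/(1.28×10⁻⁴ × 1.04) = 24.9 m/s
|V_g| = √(u_g² + v_g²) = 25.4 m/s

25.4 m/s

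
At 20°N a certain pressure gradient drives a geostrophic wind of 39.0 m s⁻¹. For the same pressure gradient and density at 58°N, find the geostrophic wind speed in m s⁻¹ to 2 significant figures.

16 m s⁻¹

With the same pressure gradient and density, V_g ∝ 1/f ∝ 1/sin φ.
V₂ = V₁ · sin φ₁ / sin φ₂ = 39.0 × sin 20° / sin 58°
V₂ = 39.0 × 0.3420/0.8480 = 16 m s⁻¹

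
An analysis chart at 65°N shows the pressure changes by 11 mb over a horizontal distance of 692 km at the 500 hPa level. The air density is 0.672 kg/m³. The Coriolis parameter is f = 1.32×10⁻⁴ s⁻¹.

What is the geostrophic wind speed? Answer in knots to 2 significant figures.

Pressure gradient: |∂P/∂n| = 1100 Pa / 692000 m = 1.59×10⁻³ Pa/m
Geostrophic balance (pressure-gradient force = Coriolis force):
V_g = (1/(fρ)) |∂P/∂n| = 1.59×10⁻³ / (1.32×10⁻⁴ × 0.672) = 17.9 m/s
Converting: 17.9 m/s × 1.944 = 35 knots

35 knots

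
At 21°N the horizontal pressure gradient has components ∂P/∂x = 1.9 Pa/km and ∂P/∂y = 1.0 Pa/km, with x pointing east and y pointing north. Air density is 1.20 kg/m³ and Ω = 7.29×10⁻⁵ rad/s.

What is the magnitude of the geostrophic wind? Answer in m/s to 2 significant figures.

34 m/s

Coriolis parameter at 21°N:
f = 2Ω sin φ = 2 × 7.29×10⁻⁵ × sin 21° = 5.23×10⁻⁵ s⁻¹
Component geostrophic relations (x east, y north):
u_g = −(1/(fρ)) ∂P/∂y,  v_g = (1/(fρ)) ∂P/∂x
u_g = −(1.0×10⁻³)/(5.23×10⁻⁵ × 1.20) = −15.9 m/s;  v_g = (1.9×10⁻³)/(5.23×10⁻⁵ × 1.20) = 30.3 m/s
|V_g| = √(u_g² + v_g²) = 34.2 m/s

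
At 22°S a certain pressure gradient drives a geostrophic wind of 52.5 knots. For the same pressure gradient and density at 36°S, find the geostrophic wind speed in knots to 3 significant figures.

33.5 knots

With the same pressure gradient and density, V_g ∝ 1/f ∝ 1/sin φ.
V₂ = V₁ · sin φ₁ / sin φ₂ = 52.5 × sin 22° / sin 36°
V₂ = 52.5 × 0.3746/0.5878 = 33.5 knots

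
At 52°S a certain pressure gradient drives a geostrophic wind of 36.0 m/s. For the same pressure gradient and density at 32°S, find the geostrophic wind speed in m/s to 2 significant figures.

54 m/s

With the same pressure gradient and density, V_g ∝ 1/f ∝ 1/sin φ.
V₂ = V₁ · sin φ₁ / sin φ₂ = 36.0 × sin 52° / sin 32°
V₂ = 36.0 × 0.7880/0.5299 = 54 m/s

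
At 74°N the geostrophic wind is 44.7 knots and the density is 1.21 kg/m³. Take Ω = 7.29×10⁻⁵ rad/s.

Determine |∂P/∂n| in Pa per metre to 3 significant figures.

Coriolis parameter at 74°N:
f = 2Ω sin φ = 2 × 7.29×10⁻⁵ × sin 74° = 1.40×10⁻⁴ s⁻¹
Wind speed in SI: 44.7 knots = 23.0 m/s
Geostrophic balance rearranged: |∂P/∂n| = f ρ V_g
|∂P/∂n| = 1.40×10⁻⁴ × 1.21 × 23.0 = 3.90×10⁻³ Pa/m

3.90×10⁻³ Pa/m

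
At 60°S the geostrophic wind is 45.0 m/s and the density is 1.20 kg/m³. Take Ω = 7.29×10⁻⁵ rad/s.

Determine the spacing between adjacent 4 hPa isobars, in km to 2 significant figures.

59 km

Coriolis parameter at 60°S:
f = 2Ω sin φ = 2 × 7.29×10⁻⁵ × sin 60° = 1.26×10⁻⁴ s⁻¹
Geostrophic balance rearranged: |∂P/∂n| = f ρ V_g
|∂P/∂n| = 1.26×10⁻⁴ × 1.20 × 45.0 = 6.82×10⁻³ Pa/m
Isobar spacing: Δn = ΔP/|∂P/∂n| = 400 Pa / 6.82×10⁻³ Pa/m = 58665 m ≈ 59 km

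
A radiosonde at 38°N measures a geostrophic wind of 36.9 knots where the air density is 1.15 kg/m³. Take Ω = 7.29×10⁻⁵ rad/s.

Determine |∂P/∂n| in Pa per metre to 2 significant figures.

2.0×10⁻³ Pa/m

Coriolis parameter at 38°N:
f = 2Ω sin φ = 2 × 7.29×10⁻⁵ × sin 38° = 8.98×10⁻⁵ s⁻¹
Wind speed in SI: 36.9 knots = 19.0 m/s
Geostrophic balance rearranged: |∂P/∂n| = f ρ V_g
|∂P/∂n| = 8.98×10⁻⁵ × 1.15 × 19.0 = 1.96×10⁻³ Pa/m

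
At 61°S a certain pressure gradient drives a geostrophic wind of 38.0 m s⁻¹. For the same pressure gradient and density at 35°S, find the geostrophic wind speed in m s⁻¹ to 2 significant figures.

58 m s⁻¹

With the same pressure gradient and density, V_g ∝ 1/f ∝ 1/sin φ.
V₂ = V₁ · sin φ₁ / sin φ₂ = 38.0 × sin 61° / sin 35°
V₂ = 38.0 × 0.8746/0.5736 = 58 m s⁻¹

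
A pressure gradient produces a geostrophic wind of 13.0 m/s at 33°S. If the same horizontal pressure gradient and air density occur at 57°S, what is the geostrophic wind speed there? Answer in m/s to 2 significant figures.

With the same pressure gradient and density, V_g ∝ 1/f ∝ 1/sin φ.
V₂ = V₁ · sin φ₁ / sin φ₂ = 13.0 × sin 33° / sin 57°
V₂ = 13.0 × 0.5446/0.8387 = 8.4 m/s

8.4 m/s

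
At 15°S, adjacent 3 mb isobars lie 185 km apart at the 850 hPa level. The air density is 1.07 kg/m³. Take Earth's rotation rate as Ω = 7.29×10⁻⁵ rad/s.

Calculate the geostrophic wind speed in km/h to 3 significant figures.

145 km/h

Coriolis parameter at 15°S:
f = 2Ω sin φ = 2 × 7.29×10⁻⁵ × sin 15° = 3.77×10⁻⁵ s⁻¹
Pressure gradient: |∂P/∂n| = 300 Pa / 185000 m = 1.62×10⁻³ Pa/m
Geostrophic balance (pressure-gradient force = Coriolis force):
V_g = (1/(fρ)) |∂P/∂n| = 1.62×10⁻³ / (3.77×10⁻⁵ × 1.07) = 40.2 m/s
Converting: 40.2 m/s × 3.6 = 145 km/h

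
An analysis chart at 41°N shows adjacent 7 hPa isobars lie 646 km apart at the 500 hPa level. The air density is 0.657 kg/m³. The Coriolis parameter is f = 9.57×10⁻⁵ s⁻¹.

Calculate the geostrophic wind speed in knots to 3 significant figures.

33.5 knots

Pressure gradient: |∂P/∂n| = 700 Pa / 646000 m = 1.08×10⁻³ Pa/m
Geostrophic balance (pressure-gradient force = Coriolis force):
V_g = (1/(fρ)) |∂P/∂n| = 1.08×10⁻³ / (9.57×10⁻⁵ × 0.657) = 17.2 m/s
Converting: 17.2 m/s × 1.944 = 33.5 knots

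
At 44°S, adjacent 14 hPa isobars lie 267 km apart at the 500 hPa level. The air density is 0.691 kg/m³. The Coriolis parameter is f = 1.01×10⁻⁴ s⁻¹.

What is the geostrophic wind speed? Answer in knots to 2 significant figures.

150 knots

Pressure gradient: |∂P/∂n| = 1400 Pa / 267000 m = 5.24×10⁻³ Pa/m
Geostrophic balance (pressure-gradient force = Coriolis force):
V_g = (1/(fρ)) |∂P/∂n| = 5.24×10⁻³ / (1.01×10⁻⁴ × 0.691) = 75.1 m/s
Converting: 75.1 m/s × 1.944 = 150 knots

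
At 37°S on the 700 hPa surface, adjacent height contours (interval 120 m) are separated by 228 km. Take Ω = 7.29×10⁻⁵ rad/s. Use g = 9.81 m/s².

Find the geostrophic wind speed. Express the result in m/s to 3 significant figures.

Coriolis parameter at 37°S:
f = 2Ω sin φ = 2 × 7.29×10⁻⁵ × sin 37° = 8.77×10⁻⁵ s⁻¹
Height gradient: |∂Z/∂n| = 120 m / 228000 m = 5.26×10⁻⁴
On a pressure surface, geostrophic balance gives V_g = (g/f)|∂Z/∂n|:
V_g = 9.81 × 5.26×10⁻⁴ / 8.77×10⁻⁵ = 58.8 m/s

58.8 m/s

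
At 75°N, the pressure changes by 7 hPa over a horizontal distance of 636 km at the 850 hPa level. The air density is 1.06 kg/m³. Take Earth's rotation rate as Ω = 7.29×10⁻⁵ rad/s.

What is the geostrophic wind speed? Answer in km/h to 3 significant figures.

26.5 km/h

Coriolis parameter at 75°N:
f = 2Ω sin φ = 2 × 7.29×10⁻⁵ × sin 75° = 1.41×10⁻⁴ s⁻¹
Pressure gradient: |∂P/∂n| = 700 Pa / 636000 m = 1.10×10⁻³ Pa/m
Geostrophic balance (pressure-gradient force = Coriolis force):
V_g = (1/(fρ)) |∂P/∂n| = 1.10×10⁻³ / (1.41×10⁻⁴ × 1.06) = 7.37 m/s
Converting: 7.37 m/s × 3.6 = 26.5 km/h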